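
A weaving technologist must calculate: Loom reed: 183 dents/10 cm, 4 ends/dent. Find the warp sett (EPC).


Formula: EPC = (dents per 10 cm * ends per dent) / 10
Step 1: Total ends per 10 cm = 183 * 4 = 732
Step 2: EPC = 732 / 10 = 73.2 ends/cm

73.2 ends/cm


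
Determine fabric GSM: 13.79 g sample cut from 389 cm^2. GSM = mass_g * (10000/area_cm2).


Formula: GSM = mass_g / area_m2
Step 1: Convert area: 389 cm^2 = 389 / 10000 = 0.0389 m^2
Step 2: GSM = 13.79 g / 0.0389 m^2 = 354.5 g/m^2

354.5 g/m^2


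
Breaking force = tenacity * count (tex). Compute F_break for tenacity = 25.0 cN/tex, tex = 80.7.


Formula: Breaking force = Tenacity * Linear density
F = 25.0 cN/tex * 80.7 tex
F = 2017.50 cN

2017.50 cN


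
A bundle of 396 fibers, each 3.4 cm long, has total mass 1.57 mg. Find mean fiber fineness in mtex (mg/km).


Formula: fineness (mtex) = mass (mg) / total length (km) = (mass_mg / total_length_m) * 1000
Step 1: Convert fiber length: 3.4 cm = 0.034 m
Step 2: Total fiber length = 396 * 0.034 = 13.464 m
Step 3: Linear density = 1.57 mg / 13.464 m = 0.1166 mg/m
Step 4: fineness = 0.1166 * 1000 = 116.6 mtex

116.6 mtex


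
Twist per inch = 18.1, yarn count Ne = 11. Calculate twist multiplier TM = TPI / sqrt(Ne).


Formula: TM = TPI / sqrt(Ne)
Step 1: sqrt(Ne) = sqrt(11) = 3.3166
Step 2: TM = 18.1 / 3.3166 = 5.46

5.46 TM


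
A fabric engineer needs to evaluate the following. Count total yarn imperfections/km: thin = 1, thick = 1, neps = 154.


Formula: Total = thin places + thick places + neps
Total = 1 + 1 + 154
Total = 156 imperfections/km

156 imperfections/km


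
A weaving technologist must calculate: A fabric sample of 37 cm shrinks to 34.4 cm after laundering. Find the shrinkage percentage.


Formula: Shrinkage% = ((L_before - L_after) / L_before) * 100
Step 1: Shrinkage = 37 - 34.4 = 2.6 cm
Step 2: Shrinkage% = (2.6 / 37) * 100
Step 3: Shrinkage% = 0.07027 * 100 = 7.027% ≈ 7.0%

7.0%


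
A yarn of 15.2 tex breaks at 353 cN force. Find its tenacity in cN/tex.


Formula: Tenacity = Breaking force / Linear density
Tenacity = 353 cN / 15.2 tex
Tenacity = 23.22 cN/tex

23.22 cN/tex


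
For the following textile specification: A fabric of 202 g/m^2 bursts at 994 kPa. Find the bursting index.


Formula: Bursting Index = Bursting Strength / Fabric GSM
BI = 994 kPa / 202 g/m^2
BI = 4.921 kPa/(g/m^2)

4.921 kPa/(g/m^2)


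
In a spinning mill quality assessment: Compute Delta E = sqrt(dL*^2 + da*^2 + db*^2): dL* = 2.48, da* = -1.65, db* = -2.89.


Formula: Delta E = sqrt(dL*^2 + da*^2 + db*^2)
Step 1: dL*^2 = 2.48^2 = 6.1504
Step 2: da*^2 = (-1.65)^2 = 2.7225
Step 3: db*^2 = (-2.89)^2 = 8.3521
Step 4: Sum = 6.1504 + 2.7225 + 8.3521 = 17.225
Step 5: Delta E = sqrt(17.225) = 4.15

4.15 Delta E


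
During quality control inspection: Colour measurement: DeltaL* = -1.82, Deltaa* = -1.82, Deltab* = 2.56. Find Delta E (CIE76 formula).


Formula: Delta E = sqrt(dL*^2 + da*^2 + db*^2)
Step 1: dL*^2 = (-1.82)^2 = 3.3124
Step 2: da*^2 = (-1.82)^2 = 3.3124
Step 3: db*^2 = 2.56^2 = 6.5536
Step 4: Sum = 3.3124 + 3.3124 + 6.5536 = 13.1784
Step 5: Delta E = sqrt(13.1784) = 3.63

3.63 Delta E


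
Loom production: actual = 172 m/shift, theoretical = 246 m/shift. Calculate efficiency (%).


Formula: Efficiency% = (Actual output / Theoretical output) * 100
Efficiency% = (172 / 246) * 100
Efficiency% = 0.699187 * 100 = 69.9187% ≈ 69.9%

69.9%


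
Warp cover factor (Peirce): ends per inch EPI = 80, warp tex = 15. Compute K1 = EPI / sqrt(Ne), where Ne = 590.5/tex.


Formula: K1 = EPI / sqrt(Ne), with Ne = 590.5 / tex_warp
Step 1: Ne = 590.5 / 15 = 39.367
Step 2: sqrt(Ne) = sqrt(39.367) = 6.2743
Step 3: K1 = 80 / 6.2743 = 12.8

12.8


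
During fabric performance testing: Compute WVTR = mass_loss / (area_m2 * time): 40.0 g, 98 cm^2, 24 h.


Formula: WVTR = mass_loss / (area * time)
Step 1: Convert area: 98 cm^2 = 0.0098 m^2
Step 2: WVTR = 40.0 g / (0.0098 m^2 * 24 h)
Step 3: WVTR = 40.0 / 0.2352 = 170.1 g/m^2/h

170.1 g/m^2/h


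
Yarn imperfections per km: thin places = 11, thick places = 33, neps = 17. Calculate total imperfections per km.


Formula: Total = thin places + thick places + neps
Total = 11 + 33 + 17
Total = 61 imperfections/km

61 imperfections/km


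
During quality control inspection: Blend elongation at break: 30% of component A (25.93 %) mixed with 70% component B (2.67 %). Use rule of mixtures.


Formula: Blend property = (fraction_A * property_A) + (fraction_B * property_B)
Step 1: Contribution A = 30/100 * 25.93 % = 7.779 %
Step 2: Contribution B = 70/100 * 2.67 % = 1.869 %
Step 3: Blend elongation at break = 7.779 + 1.869 = 9.648 %

9.648 %


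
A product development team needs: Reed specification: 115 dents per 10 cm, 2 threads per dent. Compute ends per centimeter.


Formula: EPC = (dents per 10 cm * ends per dent) / 10
Step 1: Total ends per 10 cm = 115 * 2 = 230
Step 2: EPC = 230 / 10 = 23.0 ends/cm

23.0 ends/cm


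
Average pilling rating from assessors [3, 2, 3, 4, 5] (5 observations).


Formula: Mean = sum / count
Sum = 3 + 2 + 3 + 4 + 5 = 17
Mean = 17 / 5 = 3.4

3.4


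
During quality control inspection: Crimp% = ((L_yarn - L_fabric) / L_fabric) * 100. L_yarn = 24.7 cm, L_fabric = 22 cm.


Formula: Crimp% = ((L_yarn - L_fabric) / L_fabric) * 100
Step 1: Extension = 24.7 - 22 = 2.7 cm
Step 2: Crimp% = (2.7 / 22) * 100
Step 3: Crimp% = 0.122727 * 100 = 12.2727% ≈ 12.3%

12.3%


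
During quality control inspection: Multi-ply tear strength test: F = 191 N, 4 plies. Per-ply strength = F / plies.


Formula: Per-ply strength = Total force / Number of plies
Per-ply = 191 N / 4
Per-ply = 47.75 N

47.75 N


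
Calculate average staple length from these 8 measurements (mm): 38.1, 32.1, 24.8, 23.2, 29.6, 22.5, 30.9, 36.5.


Formula: Mean = sum of lengths / count
Sum = 38.1 + 32.1 + 24.8 + 23.2 + 29.6 + 22.5 + 30.9 + 36.5
Sum = 237.7 mm
Mean = 237.7 / 8 = 29.71 mm

29.71 mm


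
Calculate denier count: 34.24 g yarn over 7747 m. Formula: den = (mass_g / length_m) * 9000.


Formula: den = (mass_g / length_m) * 9000
Substituting: den = (34.24 / 7747) * 9000
Intermediate: 34.24 / 7747 = 0.00441978 g/m
den = 0.00441978 * 9000 = 39.8 denier

39.8 denier


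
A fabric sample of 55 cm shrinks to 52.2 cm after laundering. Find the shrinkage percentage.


Formula: Shrinkage% = ((L_before - L_after) / L_before) * 100
Step 1: Shrinkage = 55 - 52.2 = 2.8 cm
Step 2: Shrinkage% = (2.8 / 55) * 100
Step 3: Shrinkage% = 0.050909 * 100 = 5.0909% ≈ 5.1%

5.1%


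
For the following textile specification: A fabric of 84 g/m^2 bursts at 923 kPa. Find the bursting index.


Formula: Bursting Index = Bursting Strength / Fabric GSM
BI = 923 kPa / 84 g/m^2
BI = 10.988 kPa/(g/m^2)

10.988 kPa/(g/m^2)


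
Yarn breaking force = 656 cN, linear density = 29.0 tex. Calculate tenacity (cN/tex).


Formula: Tenacity = Breaking force / Linear density
Tenacity = 656 cN / 29.0 tex
Tenacity = 22.62 cN/tex

22.62 cN/tex


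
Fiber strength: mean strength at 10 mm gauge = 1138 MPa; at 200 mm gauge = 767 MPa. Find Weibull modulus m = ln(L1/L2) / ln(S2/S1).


Formula: m = ln(L1/L2) / ln(S2/S1)
Step 1: ln(L1/L2) = ln(10/200) = -2.99573
Step 2: S2/S1 = 767/1138 = 0.67399
Step 3: ln(S2/S1) = ln(0.67399) = -0.39454
Step 4: m = -2.99573 / -0.39454 = 7.59

7.59 (Weibull m)


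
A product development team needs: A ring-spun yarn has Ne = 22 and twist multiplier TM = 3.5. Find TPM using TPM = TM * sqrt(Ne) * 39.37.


Formula: TPM = TM * sqrt(Ne) * 39.37
Step 1: sqrt(Ne) = sqrt(22) = 4.6904
Step 2: TM * sqrt(Ne) = 3.5 * 4.6904 = 16.4164
Step 3: TPM = 16.4164 * 39.37 = 646 twists/m

646 twists/m


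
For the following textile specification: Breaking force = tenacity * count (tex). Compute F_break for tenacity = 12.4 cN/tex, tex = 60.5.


Formula: Breaking force = Tenacity * Linear density
F = 12.4 cN/tex * 60.5 tex
F = 750.20 cN

750.20 cN


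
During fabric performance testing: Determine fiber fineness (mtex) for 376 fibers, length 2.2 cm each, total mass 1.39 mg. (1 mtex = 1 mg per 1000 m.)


Formula: fineness (mtex) = mass (mg) / total length (km) = (mass_mg / total_length_m) * 1000
Step 1: Convert fiber length: 2.2 cm = 0.022 m
Step 2: Total fiber length = 376 * 0.022 = 8.272 m
Step 3: Linear density = 1.39 mg / 8.272 m = 0.1680 mg/m
Step 4: fineness = 0.1680 * 1000 = 168.0 mtex

168.0 mtex


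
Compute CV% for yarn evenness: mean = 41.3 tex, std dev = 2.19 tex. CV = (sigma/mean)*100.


Formula: CV% = (standard deviation / mean) * 100
Step 1: Ratio = 2.19 / 41.3 = 0.053027
Step 2: CV% = 0.053027 * 100 = 5.3027% ≈ 5.3%

5.3%


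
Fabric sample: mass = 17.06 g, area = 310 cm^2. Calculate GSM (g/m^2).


Formula: GSM = mass_g / area_m2
Step 1: Convert area: 310 cm^2 = 310 / 10000 = 0.031 m^2
Step 2: GSM = 17.06 g / 0.031 m^2 = 550.3 g/m^2

550.3 g/m^2


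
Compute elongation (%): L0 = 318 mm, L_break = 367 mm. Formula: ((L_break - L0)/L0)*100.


Formula: Elongation (%) = ((L_break - L0) / L0) * 100
Step 1: Extension = 367 - 318 = 49 mm
Step 2: Elongation = (49 / 318) * 100
Step 3: Elongation = 0.154088 * 100 = 15.4088% ≈ 15.4%

15.4%


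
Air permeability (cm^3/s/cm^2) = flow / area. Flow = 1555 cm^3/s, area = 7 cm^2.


Formula: Air Permeability = Airflow / Test Area
AP = 1555 cm^3/s / 7 cm^2
AP = 222.1 cm^3/s/cm^2

222.1 cm^3/s/cm^2


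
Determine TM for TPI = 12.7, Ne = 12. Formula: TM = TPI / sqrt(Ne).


Formula: TM = TPI / sqrt(Ne)
Step 1: sqrt(Ne) = sqrt(12) = 3.4641
Step 2: TM = 12.7 / 3.4641 = 3.67

3.67 TM


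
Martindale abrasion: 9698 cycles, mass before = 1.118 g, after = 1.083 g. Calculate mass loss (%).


Formula: Mass loss% = ((m_before - m_after) / m_before) * 100
Step 1: Mass loss = 1.118 - 1.083 = 0.035 g
Step 2: Ratio = 0.035 / 1.118 = 0.0313059
Step 3: Mass loss% = 0.0313059 * 100 = 3.13059% ≈ 3.13%

3.13%


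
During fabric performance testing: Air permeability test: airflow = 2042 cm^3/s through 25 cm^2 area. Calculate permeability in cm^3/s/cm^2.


Formula: Air Permeability = Airflow / Test Area
AP = 2042 cm^3/s / 25 cm^2
AP = 81.7 cm^3/s/cm^2

81.7 cm^3/s/cm^2


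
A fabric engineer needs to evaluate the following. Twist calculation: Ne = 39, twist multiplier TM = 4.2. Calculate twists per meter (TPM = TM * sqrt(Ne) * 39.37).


Formula: TPM = TM * sqrt(Ne) * 39.37
Step 1: sqrt(Ne) = sqrt(39) = 6.245
Step 2: TM * sqrt(Ne) = 4.2 * 6.245 = 26.229
Step 3: TPM = 26.229 * 39.37 = 1033 twists/m

1033 twists/m


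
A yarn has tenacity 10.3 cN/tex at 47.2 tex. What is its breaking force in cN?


Formula: Breaking force = Tenacity * Linear density
F = 10.3 cN/tex * 47.2 tex
F = 486.16 cN

486.16 cN


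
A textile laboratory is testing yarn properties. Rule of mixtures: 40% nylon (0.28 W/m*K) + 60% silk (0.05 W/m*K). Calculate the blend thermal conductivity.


Formula: Blend property = (fraction_A * property_A) + (fraction_B * property_B)
Step 1: Contribution A = 40/100 * 0.28 W/m*K = 0.112 W/m*K
Step 2: Contribution B = 60/100 * 0.05 W/m*K = 0.03 W/m*K
Step 3: Blend thermal conductivity = 0.112 + 0.03 = 0.142 W/m*K

0.142 W/m*K


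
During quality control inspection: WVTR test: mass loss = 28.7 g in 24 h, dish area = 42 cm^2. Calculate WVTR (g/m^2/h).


Formula: WVTR = mass_loss / (area * time)
Step 1: Convert area: 42 cm^2 = 0.0042 m^2
Step 2: WVTR = 28.7 g / (0.0042 m^2 * 24 h)
Step 3: WVTR = 28.7 / 0.1008 = 284.7 g/m^2/h

284.7 g/m^2/h


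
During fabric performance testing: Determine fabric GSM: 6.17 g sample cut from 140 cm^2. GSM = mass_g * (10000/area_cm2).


Formula: GSM = mass_g / area_m2
Step 1: Convert area: 140 cm^2 = 140 / 10000 = 0.014 m^2
Step 2: GSM = 6.17 g / 0.014 m^2 = 440.7 g/m^2

440.7 g/m^2


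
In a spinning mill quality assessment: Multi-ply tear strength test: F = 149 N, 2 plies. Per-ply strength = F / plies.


Formula: Per-ply strength = Total force / Number of plies
Per-ply = 149 N / 2
Per-ply = 74.5 N

74.5 N


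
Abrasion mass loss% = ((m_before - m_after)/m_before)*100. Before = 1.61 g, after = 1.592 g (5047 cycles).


Formula: Mass loss% = ((m_before - m_after) / m_before) * 100
Step 1: Mass loss = 1.61 - 1.592 = 0.018 g
Step 2: Ratio = 0.018 / 1.61 = 0.0111801
Step 3: Mass loss% = 0.0111801 * 100 = 1.11801% ≈ 1.12%

1.12%


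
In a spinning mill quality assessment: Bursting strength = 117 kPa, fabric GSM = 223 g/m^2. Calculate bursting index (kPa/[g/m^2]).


Formula: Bursting Index = Bursting Strength / Fabric GSM
BI = 117 kPa / 223 g/m^2
BI = 0.525 kPa/(g/m^2)

0.525 kPa/(g/m^2)


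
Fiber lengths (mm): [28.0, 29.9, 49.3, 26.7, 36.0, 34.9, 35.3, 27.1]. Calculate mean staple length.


Formula: Mean = sum of lengths / count
Sum = 28.0 + 29.9 + 49.3 + 26.7 + 36.0 + 34.9 + 35.3 + 27.1
Sum = 267.2 mm
Mean = 267.2 / 8 = 33.40 mm

33.40 mm


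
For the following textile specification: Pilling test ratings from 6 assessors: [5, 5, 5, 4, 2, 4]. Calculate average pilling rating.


Formula: Mean = sum / count
Sum = 5 + 5 + 5 + 4 + 2 + 4 = 25
Mean = 25 / 6 = 4.2

4.2


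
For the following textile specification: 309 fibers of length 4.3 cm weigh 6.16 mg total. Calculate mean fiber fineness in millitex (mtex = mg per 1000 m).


Formula: fineness (mtex) = mass (mg) / total length (km) = (mass_mg / total_length_m) * 1000
Step 1: Convert fiber length: 4.3 cm = 0.043 m
Step 2: Total fiber length = 309 * 0.043 = 13.287 m
Step 3: Linear density = 6.16 mg / 13.287 m = 0.4636 mg/m
Step 4: fineness = 0.4636 * 1000 = 463.6 mtex

463.6 mtex


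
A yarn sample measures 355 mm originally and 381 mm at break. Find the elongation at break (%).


Formula: Elongation (%) = ((L_break - L0) / L0) * 100
Step 1: Extension = 381 - 355 = 26 mm
Step 2: Elongation = (26 / 355) * 100
Step 3: Elongation = 0.073239 * 100 = 7.3239% ≈ 7.3%

7.3%


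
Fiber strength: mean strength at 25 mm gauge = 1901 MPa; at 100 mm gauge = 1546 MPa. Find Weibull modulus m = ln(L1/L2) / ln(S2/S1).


Formula: m = ln(L1/L2) / ln(S2/S1)
Step 1: ln(L1/L2) = ln(25/100) = -1.38629
Step 2: S2/S1 = 1546/1901 = 0.81326
Step 3: ln(S2/S1) = ln(0.81326) = -0.20670
Step 4: m = -1.38629 / -0.20670 = 6.71

6.71 (Weibull m)


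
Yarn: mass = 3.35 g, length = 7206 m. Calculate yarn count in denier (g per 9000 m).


Formula: den = (mass_g / length_m) * 9000
Substituting: den = (3.35 / 7206) * 9000
Intermediate: 3.35 / 7206 = 0.00046489 g/m
den = 0.00046489 * 9000 = 4.2 denier

4.2 denier


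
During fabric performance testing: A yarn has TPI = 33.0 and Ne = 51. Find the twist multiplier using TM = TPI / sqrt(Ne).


Formula: TM = TPI / sqrt(Ne)
Step 1: sqrt(Ne) = sqrt(51) = 7.1414
Step 2: TM = 33.0 / 7.1414 = 4.62

4.62 TM


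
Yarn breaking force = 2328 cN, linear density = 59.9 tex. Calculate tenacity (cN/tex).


Formula: Tenacity = Breaking force / Linear density
Tenacity = 2328 cN / 59.9 tex
Tenacity = 38.86 cN/tex

38.86 cN/tex


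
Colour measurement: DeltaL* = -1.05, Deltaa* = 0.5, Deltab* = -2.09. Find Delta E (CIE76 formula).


Formula: Delta E = sqrt(dL*^2 + da*^2 + db*^2)
Step 1: dL*^2 = (-1.05)^2 = 1.1025
Step 2: da*^2 = 0.5^2 = 0.25
Step 3: db*^2 = (-2.09)^2 = 4.3681
Step 4: Sum = 1.1025 + 0.25 + 4.3681 = 5.7206
Step 5: Delta E = sqrt(5.7206) = 2.39

2.39 Delta E


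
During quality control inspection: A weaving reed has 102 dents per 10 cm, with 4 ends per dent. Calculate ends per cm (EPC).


Formula: EPC = (dents per 10 cm * ends per dent) / 10
Step 1: Total ends per 10 cm = 102 * 4 = 408
Step 2: EPC = 408 / 10 = 40.8 ends/cm

40.8 ends/cm


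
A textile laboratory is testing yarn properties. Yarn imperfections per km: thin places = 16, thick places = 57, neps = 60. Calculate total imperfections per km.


Formula: Total = thin places + thick places + neps
Total = 16 + 57 + 60
Total = 133 imperfections/km

133 imperfections/km


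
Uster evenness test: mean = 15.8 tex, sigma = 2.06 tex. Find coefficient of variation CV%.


Formula: CV% = (standard deviation / mean) * 100
Step 1: Ratio = 2.06 / 15.8 = 0.13038
Step 2: CV% = 0.13038 * 100 = 13.038% ≈ 13.0%

13.0%


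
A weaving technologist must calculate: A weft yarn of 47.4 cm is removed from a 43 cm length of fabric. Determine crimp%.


Formula: Crimp% = ((L_yarn - L_fabric) / L_fabric) * 100
Step 1: Extension = 47.4 - 43 = 4.4 cm
Step 2: Crimp% = (4.4 / 43) * 100
Step 3: Crimp% = 0.102326 * 100 = 10.2326% ≈ 10.2%

10.2%


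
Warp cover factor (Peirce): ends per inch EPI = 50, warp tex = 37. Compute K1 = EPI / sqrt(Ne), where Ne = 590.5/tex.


Formula: K1 = EPI / sqrt(Ne), with Ne = 590.5 / tex_warp
Step 1: Ne = 590.5 / 37 = 15.959
Step 2: sqrt(Ne) = sqrt(15.959) = 3.9949
Step 3: K1 = 50 / 3.9949 = 12.5

12.5


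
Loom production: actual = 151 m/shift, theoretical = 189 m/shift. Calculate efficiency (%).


Formula: Efficiency% = (Actual output / Theoretical output) * 100
Efficiency% = (151 / 189) * 100
Efficiency% = 0.798942 * 100 = 79.8942% ≈ 79.9%

79.9%


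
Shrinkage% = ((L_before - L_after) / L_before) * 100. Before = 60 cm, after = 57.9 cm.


Formula: Shrinkage% = ((L_before - L_after) / L_before) * 100
Step 1: Shrinkage = 60 - 57.9 = 2.1 cm
Step 2: Shrinkage% = (2.1 / 60) * 100
Step 3: Shrinkage% = 0.035 * 100 = 3.5%

3.5%


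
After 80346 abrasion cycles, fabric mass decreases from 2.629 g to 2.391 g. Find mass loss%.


Formula: Mass loss% = ((m_before - m_after) / m_before) * 100
Step 1: Mass loss = 2.629 - 2.391 = 0.238 g
Step 2: Ratio = 0.238 / 2.629 = 0.0905287
Step 3: Mass loss% = 0.0905287 * 100 = 9.05287% ≈ 9.05%

9.05%


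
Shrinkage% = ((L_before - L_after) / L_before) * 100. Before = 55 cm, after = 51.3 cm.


Formula: Shrinkage% = ((L_before - L_after) / L_before) * 100
Step 1: Shrinkage = 55 - 51.3 = 3.7 cm
Step 2: Shrinkage% = (3.7 / 55) * 100
Step 3: Shrinkage% = 0.067273 * 100 = 6.7273% ≈ 6.7%

6.7%


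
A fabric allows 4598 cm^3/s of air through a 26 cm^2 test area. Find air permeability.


Formula: Air Permeability = Airflow / Test Area
AP = 4598 cm^3/s / 26 cm^2
AP = 176.8 cm^3/s/cm^2

176.8 cm^3/s/cm^2


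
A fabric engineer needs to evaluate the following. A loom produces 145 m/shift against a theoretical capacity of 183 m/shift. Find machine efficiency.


Formula: Efficiency% = (Actual output / Theoretical output) * 100
Efficiency% = (145 / 183) * 100
Efficiency% = 0.79235 * 100 = 79.235% ≈ 79.2%

79.2%


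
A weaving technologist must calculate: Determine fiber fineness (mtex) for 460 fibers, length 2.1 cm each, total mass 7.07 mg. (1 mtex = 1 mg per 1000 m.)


Formula: fineness (mtex) = mass (mg) / total length (km) = (mass_mg / total_length_m) * 1000
Step 1: Convert fiber length: 2.1 cm = 0.021 m
Step 2: Total fiber length = 460 * 0.021 = 9.66 m
Step 3: Linear density = 7.07 mg / 9.66 m = 0.7319 mg/m
Step 4: fineness = 0.7319 * 1000 = 731.9 mtex

731.9 mtex


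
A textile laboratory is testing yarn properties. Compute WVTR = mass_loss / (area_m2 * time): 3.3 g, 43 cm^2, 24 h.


Formula: WVTR = mass_loss / (area * time)
Step 1: Convert area: 43 cm^2 = 0.0043 m^2
Step 2: WVTR = 3.3 g / (0.0043 m^2 * 24 h)
Step 3: WVTR = 3.3 / 0.1032 = 32.0 g/m^2/h

32.0 g/m^2/h


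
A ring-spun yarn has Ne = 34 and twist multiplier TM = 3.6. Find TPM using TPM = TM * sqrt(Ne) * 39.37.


Formula: TPM = TM * sqrt(Ne) * 39.37
Step 1: sqrt(Ne) = sqrt(34) = 5.831
Step 2: TM * sqrt(Ne) = 3.6 * 5.831 = 20.9916
Step 3: TPM = 20.9916 * 39.37 = 826 twists/m

826 twists/m


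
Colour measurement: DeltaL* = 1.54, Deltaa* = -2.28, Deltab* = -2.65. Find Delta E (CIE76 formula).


Formula: Delta E = sqrt(dL*^2 + da*^2 + db*^2)
Step 1: dL*^2 = 1.54^2 = 2.3716
Step 2: da*^2 = (-2.28)^2 = 5.1984
Step 3: db*^2 = (-2.65)^2 = 7.0225
Step 4: Sum = 2.3716 + 5.1984 + 7.0225 = 14.5925
Step 5: Delta E = sqrt(14.5925) = 3.82

3.82 Delta E


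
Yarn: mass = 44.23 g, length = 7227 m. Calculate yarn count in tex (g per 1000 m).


Formula: Tex = (mass_g / length_m) * 1000
Substituting: Tex = (44.23 / 7227) * 1000
Intermediate: 44.23 / 7227 = 0.00612011 g/m
Tex = 0.00612011 * 1000 = 6.12 tex

6.12 tex


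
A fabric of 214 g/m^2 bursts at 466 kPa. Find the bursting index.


Formula: Bursting Index = Bursting Strength / Fabric GSM
BI = 466 kPa / 214 g/m^2
BI = 2.178 kPa/(g/m^2)

2.178 kPa/(g/m^2)


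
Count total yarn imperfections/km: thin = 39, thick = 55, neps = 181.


Formula: Total = thin places + thick places + neps
Total = 39 + 55 + 181
Total = 275 imperfections/km

275 imperfections/km


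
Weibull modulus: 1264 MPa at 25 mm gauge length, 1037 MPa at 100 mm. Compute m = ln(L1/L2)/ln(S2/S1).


Formula: m = ln(L1/L2) / ln(S2/S1)
Step 1: ln(L1/L2) = ln(25/100) = -1.38629
Step 2: S2/S1 = 1037/1264 = 0.82041
Step 3: ln(S2/S1) = ln(0.82041) = -0.19795
Step 4: m = -1.38629 / -0.19795 = 7.00

7.00 (Weibull m)


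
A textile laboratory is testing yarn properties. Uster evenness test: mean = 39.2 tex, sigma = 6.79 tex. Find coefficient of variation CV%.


Formula: CV% = (standard deviation / mean) * 100
Step 1: Ratio = 6.79 / 39.2 = 0.173214
Step 2: CV% = 0.173214 * 100 = 17.3214% ≈ 17.3%

17.3%


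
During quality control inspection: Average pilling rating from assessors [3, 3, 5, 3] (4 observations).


Formula: Mean = sum / count
Sum = 3 + 3 + 5 + 3 = 14
Mean = 14 / 4 = 3.5

3.5


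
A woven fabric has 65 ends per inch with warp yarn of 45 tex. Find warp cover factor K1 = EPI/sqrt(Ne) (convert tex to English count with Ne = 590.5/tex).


Formula: K1 = EPI / sqrt(Ne), with Ne = 590.5 / tex_warp
Step 1: Ne = 590.5 / 45 = 13.122
Step 2: sqrt(Ne) = sqrt(13.122) = 3.6224
Step 3: K1 = 65 / 3.6224 = 17.9

17.9


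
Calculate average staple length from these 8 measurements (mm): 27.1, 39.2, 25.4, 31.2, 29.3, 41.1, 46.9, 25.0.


Formula: Mean = sum of lengths / count
Sum = 27.1 + 39.2 + 25.4 + 31.2 + 29.3 + 41.1 + 46.9 + 25.0
Sum = 265.2 mm
Mean = 265.2 / 8 = 33.15 mm

33.15 mm


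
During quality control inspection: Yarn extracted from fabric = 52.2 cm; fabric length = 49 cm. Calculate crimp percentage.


Formula: Crimp% = ((L_yarn - L_fabric) / L_fabric) * 100
Step 1: Extension = 52.2 - 49 = 3.2 cm
Step 2: Crimp% = (3.2 / 49) * 100
Step 3: Crimp% = 0.065306 * 100 = 6.5306% ≈ 6.5%

6.5%


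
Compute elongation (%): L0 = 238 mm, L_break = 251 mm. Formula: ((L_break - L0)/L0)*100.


Formula: Elongation (%) = ((L_break - L0) / L0) * 100
Step 1: Extension = 251 - 238 = 13 mm
Step 2: Elongation = (13 / 238) * 100
Step 3: Elongation = 0.054622 * 100 = 5.4622% ≈ 5.5%

5.5%


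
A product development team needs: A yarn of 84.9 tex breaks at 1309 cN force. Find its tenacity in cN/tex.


Formula: Tenacity = Breaking force / Linear density
Tenacity = 1309 cN / 84.9 tex
Tenacity = 15.42 cN/tex

15.42 cN/tex


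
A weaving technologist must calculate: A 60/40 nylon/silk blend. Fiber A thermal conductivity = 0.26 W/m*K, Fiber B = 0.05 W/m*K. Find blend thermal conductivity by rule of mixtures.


Formula: Blend property = (fraction_A * property_A) + (fraction_B * property_B)
Step 1: Contribution A = 60/100 * 0.26 W/m*K = 0.156 W/m*K
Step 2: Contribution B = 40/100 * 0.05 W/m*K = 0.02 W/m*K
Step 3: Blend thermal conductivity = 0.156 + 0.02 = 0.176 W/m*K

0.176 W/m*K


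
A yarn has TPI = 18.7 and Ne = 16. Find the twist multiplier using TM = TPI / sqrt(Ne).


Formula: TM = TPI / sqrt(Ne)
Step 1: sqrt(Ne) = sqrt(16) = 4
Step 2: TM = 18.7 / 4 = 4.68

4.68 TM


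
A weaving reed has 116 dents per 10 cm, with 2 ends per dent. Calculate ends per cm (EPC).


Formula: EPC = (dents per 10 cm * ends per dent) / 10
Step 1: Total ends per 10 cm = 116 * 2 = 232
Step 2: EPC = 232 / 10 = 23.2 ends/cm

23.2 ends/cm


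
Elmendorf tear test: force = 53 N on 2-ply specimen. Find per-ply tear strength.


Formula: Per-ply strength = Total force / Number of plies
Per-ply = 53 N / 2
Per-ply = 26.5 N

26.5 N


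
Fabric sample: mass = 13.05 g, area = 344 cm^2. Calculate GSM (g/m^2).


Formula: GSM = mass_g / area_m2
Step 1: Convert area: 344 cm^2 = 344 / 10000 = 0.0344 m^2
Step 2: GSM = 13.05 g / 0.0344 m^2 = 379.4 g/m^2

379.4 g/m^2


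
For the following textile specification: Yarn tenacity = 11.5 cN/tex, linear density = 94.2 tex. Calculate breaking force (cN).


Formula: Breaking force = Tenacity * Linear density
F = 11.5 cN/tex * 94.2 tex
F = 1083.30 cN

1083.30 cN


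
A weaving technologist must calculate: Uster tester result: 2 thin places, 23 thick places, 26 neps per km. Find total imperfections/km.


Formula: Total = thin places + thick places + neps
Total = 2 + 23 + 26
Total = 51 imperfections/km

51 imperfections/km


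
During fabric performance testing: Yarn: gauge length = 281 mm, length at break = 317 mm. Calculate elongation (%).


Formula: Elongation (%) = ((L_break - L0) / L0) * 100
Step 1: Extension = 317 - 281 = 36 mm
Step 2: Elongation = (36 / 281) * 100
Step 3: Elongation = 0.128114 * 100 = 12.8114% ≈ 12.8%

12.8%


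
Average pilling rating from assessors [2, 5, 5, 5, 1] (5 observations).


Formula: Mean = sum / count
Sum = 2 + 5 + 5 + 5 + 1 = 18
Mean = 18 / 5 = 3.6

3.6


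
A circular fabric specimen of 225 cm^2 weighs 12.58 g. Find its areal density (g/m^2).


Formula: GSM = mass_g / area_m2
Step 1: Convert area: 225 cm^2 = 225 / 10000 = 0.0225 m^2
Step 2: GSM = 12.58 g / 0.0225 m^2 = 559.1 g/m^2

559.1 g/m^2


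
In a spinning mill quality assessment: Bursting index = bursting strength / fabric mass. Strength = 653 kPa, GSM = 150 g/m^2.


Formula: Bursting Index = Bursting Strength / Fabric GSM
BI = 653 kPa / 150 g/m^2
BI = 4.353 kPa/(g/m^2)

4.353 kPa/(g/m^2)


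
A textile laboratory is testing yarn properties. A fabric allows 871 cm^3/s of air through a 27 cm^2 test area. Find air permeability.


Formula: Air Permeability = Airflow / Test Area
AP = 871 cm^3/s / 27 cm^2
AP = 32.3 cm^3/s/cm^2

32.3 cm^3/s/cm^2


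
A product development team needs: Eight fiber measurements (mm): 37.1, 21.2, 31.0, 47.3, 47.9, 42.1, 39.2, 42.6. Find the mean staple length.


Formula: Mean = sum of lengths / count
Sum = 37.1 + 21.2 + 31.0 + 47.3 + 47.9 + 42.1 + 39.2 + 42.6
Sum = 308.4 mm
Mean = 308.4 / 8 = 38.55 mm

38.55 mm


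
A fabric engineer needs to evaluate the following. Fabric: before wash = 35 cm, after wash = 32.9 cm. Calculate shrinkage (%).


Formula: Shrinkage% = ((L_before - L_after) / L_before) * 100
Step 1: Shrinkage = 35 - 32.9 = 2.1 cm
Step 2: Shrinkage% = (2.1 / 35) * 100
Step 3: Shrinkage% = 0.06 * 100 = 6.0%

6.0%


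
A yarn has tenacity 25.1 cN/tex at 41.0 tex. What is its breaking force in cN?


Formula: Breaking force = Tenacity * Linear density
F = 25.1 cN/tex * 41.0 tex
F = 1029.10 cN

1029.10 cN


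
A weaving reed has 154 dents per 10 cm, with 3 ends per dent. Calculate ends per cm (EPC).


Formula: EPC = (dents per 10 cm * ends per dent) / 10
Step 1: Total ends per 10 cm = 154 * 3 = 462
Step 2: EPC = 462 / 10 = 46.2 ends/cm

46.2 ends/cm


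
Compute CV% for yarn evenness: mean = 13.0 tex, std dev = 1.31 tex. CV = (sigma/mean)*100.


Formula: CV% = (standard deviation / mean) * 100
Step 1: Ratio = 1.31 / 13.0 = 0.100769
Step 2: CV% = 0.100769 * 100 = 10.0769% ≈ 10.1%

10.1%


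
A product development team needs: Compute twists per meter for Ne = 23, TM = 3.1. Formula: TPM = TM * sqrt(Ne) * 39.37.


Formula: TPM = TM * sqrt(Ne) * 39.37
Step 1: sqrt(Ne) = sqrt(23) = 4.7958
Step 2: TM * sqrt(Ne) = 3.1 * 4.7958 = 14.867
Step 3: TPM = 14.867 * 39.37 = 585 twists/m

585 twists/m


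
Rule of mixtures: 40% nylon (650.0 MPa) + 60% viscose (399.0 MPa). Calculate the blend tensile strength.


Formula: Blend property = (fraction_A * property_A) + (fraction_B * property_B)
Step 1: Contribution A = 40/100 * 650.0 MPa = 260.0 MPa
Step 2: Contribution B = 60/100 * 399.0 MPa = 239.4 MPa
Step 3: Blend tensile strength = 260.0 + 239.4 = 499.4 MPa

499.4 MPa


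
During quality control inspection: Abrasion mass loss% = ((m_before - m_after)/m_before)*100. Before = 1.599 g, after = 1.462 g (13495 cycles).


Formula: Mass loss% = ((m_before - m_after) / m_before) * 100
Step 1: Mass loss = 1.599 - 1.462 = 0.137 g
Step 2: Ratio = 0.137 / 1.599 = 0.0856785
Step 3: Mass loss% = 0.0856785 * 100 = 8.56785% ≈ 8.57%

8.57%


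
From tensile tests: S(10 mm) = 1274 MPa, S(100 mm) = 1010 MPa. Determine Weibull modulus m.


Formula: m = ln(L1/L2) / ln(S2/S1)
Step 1: ln(L1/L2) = ln(10/100) = -2.30259
Step 2: S2/S1 = 1010/1274 = 0.79278
Step 3: ln(S2/S1) = ln(0.79278) = -0.23221
Step 4: m = -2.30259 / -0.23221 = 9.92

9.92 (Weibull m)


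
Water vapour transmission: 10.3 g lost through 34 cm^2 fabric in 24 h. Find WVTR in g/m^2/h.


Formula: WVTR = mass_loss / (area * time)
Step 1: Convert area: 34 cm^2 = 0.0034 m^2
Step 2: WVTR = 10.3 g / (0.0034 m^2 * 24 h)
Step 3: WVTR = 10.3 / 0.0816 = 126.2 g/m^2/h

126.2 g/m^2/h


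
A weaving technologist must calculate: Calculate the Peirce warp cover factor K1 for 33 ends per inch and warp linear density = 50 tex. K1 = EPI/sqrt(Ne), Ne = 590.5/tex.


Formula: K1 = EPI / sqrt(Ne), with Ne = 590.5 / tex_warp
Step 1: Ne = 590.5 / 50 = 11.81
Step 2: sqrt(Ne) = sqrt(11.81) = 3.4366
Step 3: K1 = 33 / 3.4366 = 9.6

9.6


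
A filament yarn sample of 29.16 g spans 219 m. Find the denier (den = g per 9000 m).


Formula: den = (mass_g / length_m) * 9000
Substituting: den = (29.16 / 219) * 9000
Intermediate: 29.16 / 219 = 0.13315068 g/m
den = 0.13315068 * 9000 = 1198.4 denier

1198.4 denier


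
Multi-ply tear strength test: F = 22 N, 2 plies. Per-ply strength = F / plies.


Formula: Per-ply strength = Total force / Number of plies
Per-ply = 22 N / 2
Per-ply = 11 N

11 N


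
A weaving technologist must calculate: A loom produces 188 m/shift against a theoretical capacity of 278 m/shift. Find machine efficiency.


Formula: Efficiency% = (Actual output / Theoretical output) * 100
Efficiency% = (188 / 278) * 100
Efficiency% = 0.676259 * 100 = 67.6259% ≈ 67.6%

67.6%


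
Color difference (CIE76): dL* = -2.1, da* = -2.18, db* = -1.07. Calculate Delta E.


Formula: Delta E = sqrt(dL*^2 + da*^2 + db*^2)
Step 1: dL*^2 = (-2.1)^2 = 4.41
Step 2: da*^2 = (-2.18)^2 = 4.7524
Step 3: db*^2 = (-1.07)^2 = 1.1449
Step 4: Sum = 4.41 + 4.7524 + 1.1449 = 10.3073
Step 5: Delta E = sqrt(10.3073) = 3.21

3.21 Delta E


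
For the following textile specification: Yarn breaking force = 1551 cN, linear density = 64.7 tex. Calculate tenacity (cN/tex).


Formula: Tenacity = Breaking force / Linear density
Tenacity = 1551 cN / 64.7 tex
Tenacity = 23.97 cN/tex

23.97 cN/tex


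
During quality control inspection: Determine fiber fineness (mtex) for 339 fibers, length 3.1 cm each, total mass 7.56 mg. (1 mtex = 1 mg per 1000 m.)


Formula: fineness (mtex) = mass (mg) / total length (km) = (mass_mg / total_length_m) * 1000
Step 1: Convert fiber length: 3.1 cm = 0.031 m
Step 2: Total fiber length = 339 * 0.031 = 10.509 m
Step 3: Linear density = 7.56 mg / 10.509 m = 0.7194 mg/m
Step 4: fineness = 0.7194 * 1000 = 719.4 mtex

719.4 mtex


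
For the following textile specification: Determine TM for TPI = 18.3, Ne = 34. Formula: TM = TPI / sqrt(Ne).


Formula: TM = TPI / sqrt(Ne)
Step 1: sqrt(Ne) = sqrt(34) = 5.831
Step 2: TM = 18.3 / 5.831 = 3.14

3.14 TM


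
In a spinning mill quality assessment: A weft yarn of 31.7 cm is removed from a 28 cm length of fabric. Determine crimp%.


Formula: Crimp% = ((L_yarn - L_fabric) / L_fabric) * 100
Step 1: Extension = 31.7 - 28 = 3.7 cm
Step 2: Crimp% = (3.7 / 28) * 100
Step 3: Crimp% = 0.132143 * 100 = 13.2143% ≈ 13.2%

13.2%


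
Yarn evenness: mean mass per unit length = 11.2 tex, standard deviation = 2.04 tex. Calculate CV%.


Formula: CV% = (standard deviation / mean) * 100
Step 1: Ratio = 2.04 / 11.2 = 0.182143
Step 2: CV% = 0.182143 * 100 = 18.2143% ≈ 18.2%

18.2%


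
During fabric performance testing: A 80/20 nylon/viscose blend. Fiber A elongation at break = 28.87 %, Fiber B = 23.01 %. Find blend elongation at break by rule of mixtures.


Formula: Blend property = (fraction_A * property_A) + (fraction_B * property_B)
Step 1: Contribution A = 80/100 * 28.87 % = 23.096 %
Step 2: Contribution B = 20/100 * 23.01 % = 4.602 %
Step 3: Blend elongation at break = 23.096 + 4.602 = 27.698 %

27.698 %


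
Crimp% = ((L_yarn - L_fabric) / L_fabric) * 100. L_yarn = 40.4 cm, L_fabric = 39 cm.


Formula: Crimp% = ((L_yarn - L_fabric) / L_fabric) * 100
Step 1: Extension = 40.4 - 39 = 1.4 cm
Step 2: Crimp% = (1.4 / 39) * 100
Step 3: Crimp% = 0.035897 * 100 = 3.5897% ≈ 3.6%

3.6%


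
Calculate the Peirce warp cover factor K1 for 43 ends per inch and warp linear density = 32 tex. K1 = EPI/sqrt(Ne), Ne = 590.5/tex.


Formula: K1 = EPI / sqrt(Ne), with Ne = 590.5 / tex_warp
Step 1: Ne = 590.5 / 32 = 18.453
Step 2: sqrt(Ne) = sqrt(18.453) = 4.2957
Step 3: K1 = 43 / 4.2957 = 10.0

10.0


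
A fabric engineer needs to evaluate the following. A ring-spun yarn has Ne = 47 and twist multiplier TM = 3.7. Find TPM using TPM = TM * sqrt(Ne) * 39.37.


Formula: TPM = TM * sqrt(Ne) * 39.37
Step 1: sqrt(Ne) = sqrt(47) = 6.8557
Step 2: TM * sqrt(Ne) = 3.7 * 6.8557 = 25.3661
Step 3: TPM = 25.3661 * 39.37 = 999 twists/m

999 twists/m


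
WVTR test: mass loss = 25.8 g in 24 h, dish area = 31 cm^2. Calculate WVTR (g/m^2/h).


Formula: WVTR = mass_loss / (area * time)
Step 1: Convert area: 31 cm^2 = 0.0031 m^2
Step 2: WVTR = 25.8 g / (0.0031 m^2 * 24 h)
Step 3: WVTR = 25.8 / 0.0744 = 346.8 g/m^2/h

346.8 g/m^2/h


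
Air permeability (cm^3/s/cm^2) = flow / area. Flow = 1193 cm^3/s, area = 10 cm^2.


Formula: Air Permeability = Airflow / Test Area
AP = 1193 cm^3/s / 10 cm^2
AP = 119.3 cm^3/s/cm^2

119.3 cm^3/s/cm^2


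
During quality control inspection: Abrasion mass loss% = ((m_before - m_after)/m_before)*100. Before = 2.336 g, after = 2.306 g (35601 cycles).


Formula: Mass loss% = ((m_before - m_after) / m_before) * 100
Step 1: Mass loss = 2.336 - 2.306 = 0.03 g
Step 2: Ratio = 0.03 / 2.336 = 0.0128425
Step 3: Mass loss% = 0.0128425 * 100 = 1.28425% ≈ 1.28%

1.28%


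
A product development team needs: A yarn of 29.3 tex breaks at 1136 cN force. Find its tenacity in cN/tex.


Formula: Tenacity = Breaking force / Linear density
Tenacity = 1136 cN / 29.3 tex
Tenacity = 38.77 cN/tex

38.77 cN/tex


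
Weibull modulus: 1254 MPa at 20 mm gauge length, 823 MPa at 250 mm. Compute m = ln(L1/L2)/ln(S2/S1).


Formula: m = ln(L1/L2) / ln(S2/S1)
Step 1: ln(L1/L2) = ln(20/250) = -2.52573
Step 2: S2/S1 = 823/1254 = 0.6563
Step 3: ln(S2/S1) = ln(0.6563) = -0.42114
Step 4: m = -2.52573 / -0.42114 = 6.00

6.00 (Weibull m)


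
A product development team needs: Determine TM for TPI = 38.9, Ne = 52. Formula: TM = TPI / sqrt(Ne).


Formula: TM = TPI / sqrt(Ne)
Step 1: sqrt(Ne) = sqrt(52) = 7.2111
Step 2: TM = 38.9 / 7.2111 = 5.39

5.39 TM


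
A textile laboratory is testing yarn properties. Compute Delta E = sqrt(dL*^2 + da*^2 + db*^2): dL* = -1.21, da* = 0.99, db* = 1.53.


Formula: Delta E = sqrt(dL*^2 + da*^2 + db*^2)
Step 1: dL*^2 = (-1.21)^2 = 1.4641
Step 2: da*^2 = 0.99^2 = 0.9801
Step 3: db*^2 = 1.53^2 = 2.3409
Step 4: Sum = 1.4641 + 0.9801 + 2.3409 = 4.7851
Step 5: Delta E = sqrt(4.7851) = 2.19

2.19 Delta E


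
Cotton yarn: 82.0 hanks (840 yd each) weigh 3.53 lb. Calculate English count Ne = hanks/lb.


Formula: Ne = hanks / mass_lb
Substituting: Ne = 82.0 / 3.53
Ne = 23.2

23.2 Ne


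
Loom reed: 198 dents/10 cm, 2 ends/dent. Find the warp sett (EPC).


Formula: EPC = (dents per 10 cm * ends per dent) / 10
Step 1: Total ends per 10 cm = 198 * 2 = 396
Step 2: EPC = 396 / 10 = 39.6 ends/cm

39.6 ends/cm


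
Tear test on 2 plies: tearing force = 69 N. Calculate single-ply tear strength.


Formula: Per-ply strength = Total force / Number of plies
Per-ply = 69 N / 2
Per-ply = 34.5 N

34.5 N


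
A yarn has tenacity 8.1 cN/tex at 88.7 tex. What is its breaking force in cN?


Formula: Breaking force = Tenacity * Linear density
F = 8.1 cN/tex * 88.7 tex
F = 718.47 cN

718.47 cN


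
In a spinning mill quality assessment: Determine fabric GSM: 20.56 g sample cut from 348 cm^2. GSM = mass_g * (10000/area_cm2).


Formula: GSM = mass_g / area_m2
Step 1: Convert area: 348 cm^2 = 348 / 10000 = 0.0348 m^2
Step 2: GSM = 20.56 g / 0.0348 m^2 = 590.8 g/m^2

590.8 g/m^2


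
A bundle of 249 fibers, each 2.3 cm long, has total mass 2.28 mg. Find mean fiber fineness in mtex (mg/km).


Formula: fineness (mtex) = mass (mg) / total length (km) = (mass_mg / total_length_m) * 1000
Step 1: Convert fiber length: 2.3 cm = 0.023 m
Step 2: Total fiber length = 249 * 0.023 = 5.727 m
Step 3: Linear density = 2.28 mg / 5.727 m = 0.3981 mg/m
Step 4: fineness = 0.3981 * 1000 = 398.1 mtex

398.1 mtex


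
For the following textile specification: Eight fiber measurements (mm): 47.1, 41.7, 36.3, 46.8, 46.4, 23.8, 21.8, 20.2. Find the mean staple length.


Formula: Mean = sum of lengths / count
Sum = 47.1 + 41.7 + 36.3 + 46.8 + 46.4 + 23.8 + 21.8 + 20.2
Sum = 284.1 mm
Mean = 284.1 / 8 = 35.51 mm

35.51 mm


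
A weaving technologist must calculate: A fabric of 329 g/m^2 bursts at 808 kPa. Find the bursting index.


Formula: Bursting Index = Bursting Strength / Fabric GSM
BI = 808 kPa / 329 g/m^2
BI = 2.456 kPa/(g/m^2)

2.456 kPa/(g/m^2)


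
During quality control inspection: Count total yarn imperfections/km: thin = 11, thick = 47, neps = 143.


Formula: Total = thin places + thick places + neps
Total = 11 + 47 + 143
Total = 201 imperfections/km

201 imperfections/km


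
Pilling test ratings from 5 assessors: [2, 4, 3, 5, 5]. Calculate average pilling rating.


Formula: Mean = sum / count
Sum = 2 + 4 + 3 + 5 + 5 = 19
Mean = 19 / 5 = 3.8

3.8


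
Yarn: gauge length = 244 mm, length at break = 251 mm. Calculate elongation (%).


Formula: Elongation (%) = ((L_break - L0) / L0) * 100
Step 1: Extension = 251 - 244 = 7 mm
Step 2: Elongation = (7 / 244) * 100
Step 3: Elongation = 0.028689 * 100 = 2.8689% ≈ 2.9%

2.9%


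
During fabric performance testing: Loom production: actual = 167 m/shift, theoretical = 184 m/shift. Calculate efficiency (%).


Formula: Efficiency% = (Actual output / Theoretical output) * 100
Efficiency% = (167 / 184) * 100
Efficiency% = 0.907609 * 100 = 90.7609% ≈ 90.8%

90.8%


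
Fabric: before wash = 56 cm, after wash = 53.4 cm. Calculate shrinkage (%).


Formula: Shrinkage% = ((L_before - L_after) / L_before) * 100
Step 1: Shrinkage = 56 - 53.4 = 2.6 cm
Step 2: Shrinkage% = (2.6 / 56) * 100
Step 3: Shrinkage% = 0.046429 * 100 = 4.6429% ≈ 4.6%

4.6%


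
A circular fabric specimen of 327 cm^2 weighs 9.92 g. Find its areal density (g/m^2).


Formula: GSM = mass_g / area_m2
Step 1: Convert area: 327 cm^2 = 327 / 10000 = 0.0327 m^2
Step 2: GSM = 9.92 g / 0.0327 m^2 = 303.4 g/m^2

303.4 g/m^2


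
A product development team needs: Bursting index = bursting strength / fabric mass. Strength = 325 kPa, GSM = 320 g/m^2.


Formula: Bursting Index = Bursting Strength / Fabric GSM
BI = 325 kPa / 320 g/m^2
BI = 1.016 kPa/(g/m^2)

1.016 kPa/(g/m^2)


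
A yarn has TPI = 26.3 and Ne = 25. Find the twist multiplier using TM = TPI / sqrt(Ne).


Formula: TM = TPI / sqrt(Ne)
Step 1: sqrt(Ne) = sqrt(25) = 5
Step 2: TM = 26.3 / 5 = 5.26

5.26 TM


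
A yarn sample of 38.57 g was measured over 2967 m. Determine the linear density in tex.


Formula: Tex = (mass_g / length_m) * 1000
Substituting: Tex = (38.57 / 2967) * 1000
Intermediate: 38.57 / 2967 = 0.01299966 g/m
Tex = 0.01299966 * 1000 = 13.00 tex

13.00 tex


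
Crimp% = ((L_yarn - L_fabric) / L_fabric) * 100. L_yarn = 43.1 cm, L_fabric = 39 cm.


Formula: Crimp% = ((L_yarn - L_fabric) / L_fabric) * 100
Step 1: Extension = 43.1 - 39 = 4.1 cm
Step 2: Crimp% = (4.1 / 39) * 100
Step 3: Crimp% = 0.105128 * 100 = 10.5128% ≈ 10.5%

10.5%
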